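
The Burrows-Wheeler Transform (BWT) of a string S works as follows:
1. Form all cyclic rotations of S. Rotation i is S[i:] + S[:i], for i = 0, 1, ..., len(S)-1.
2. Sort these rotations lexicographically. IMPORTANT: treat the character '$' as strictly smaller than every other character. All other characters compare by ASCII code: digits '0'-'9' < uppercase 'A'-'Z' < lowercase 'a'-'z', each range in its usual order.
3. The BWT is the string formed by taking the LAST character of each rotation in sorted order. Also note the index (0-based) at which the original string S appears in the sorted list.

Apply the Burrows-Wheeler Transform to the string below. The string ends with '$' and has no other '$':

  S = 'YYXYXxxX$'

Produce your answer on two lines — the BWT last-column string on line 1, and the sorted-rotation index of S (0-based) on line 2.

All 9 rotations (rotation i = S[i:]+S[:i]):
  rot[0] = YYXYXxxX$
  rot[1] = YXYXxxX$Y
  rot[2] = XYXxxX$YY
  rot[3] = YXxxX$YYX
  rot[4] = XxxX$YYXY
  rot[5] = xxX$YYXYX
  rot[6] = xX$YYXYXx
  rot[7] = X$YYXYXxx
  rot[8] = $YYXYXxxX
Sorted (with $ < everything):
  sorted[0] = $YYXYXxxX  (last char: 'X')
  sorted[1] = X$YYXYXxx  (last char: 'x')
  sorted[2] = XYXxxX$YY  (last char: 'Y')
  sorted[3] = XxxX$YYXY  (last char: 'Y')
  sorted[4] = YXYXxxX$Y  (last char: 'Y')
  sorted[5] = YXxxX$YYX  (last char: 'X')
  sorted[6] = YYXYXxxX$  (last char: '$')
  sorted[7] = xX$YYXYXx  (last char: 'x')
  sorted[8] = xxX$YYXYX  (last char: 'X')
Last column: XxYYYX$xX
Original string S is at sorted index 6

Answer: XxYYYX$xX
6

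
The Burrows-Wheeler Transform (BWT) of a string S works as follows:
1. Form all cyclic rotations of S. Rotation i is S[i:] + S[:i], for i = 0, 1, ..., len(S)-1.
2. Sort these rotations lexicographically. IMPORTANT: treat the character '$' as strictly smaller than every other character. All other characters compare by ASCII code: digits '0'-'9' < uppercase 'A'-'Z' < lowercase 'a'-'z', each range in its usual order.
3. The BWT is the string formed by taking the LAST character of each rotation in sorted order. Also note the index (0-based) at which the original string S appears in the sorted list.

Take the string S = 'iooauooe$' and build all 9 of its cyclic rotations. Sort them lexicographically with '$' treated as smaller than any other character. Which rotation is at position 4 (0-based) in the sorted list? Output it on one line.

Answer: oauooe$io

Derivation:
All 9 rotations (rotation i = S[i:]+S[:i]):
  rot[0] = iooauooe$
  rot[1] = ooauooe$i
  rot[2] = oauooe$io
  rot[3] = auooe$ioo
  rot[4] = uooe$iooa
  rot[5] = ooe$iooau
  rot[6] = oe$iooauo
  rot[7] = e$iooauoo
  rot[8] = $iooauooe
Sorted (with $ < everything):
  sorted[0] = $iooauooe
  sorted[1] = auooe$ioo
  sorted[2] = e$iooauoo
  sorted[3] = iooauooe$
  sorted[4] = oauooe$io
  sorted[5] = oe$iooauo
  sorted[6] = ooauooe$i
  sorted[7] = ooe$iooau
  sorted[8] = uooe$iooa
sorted[4] = oauooe$io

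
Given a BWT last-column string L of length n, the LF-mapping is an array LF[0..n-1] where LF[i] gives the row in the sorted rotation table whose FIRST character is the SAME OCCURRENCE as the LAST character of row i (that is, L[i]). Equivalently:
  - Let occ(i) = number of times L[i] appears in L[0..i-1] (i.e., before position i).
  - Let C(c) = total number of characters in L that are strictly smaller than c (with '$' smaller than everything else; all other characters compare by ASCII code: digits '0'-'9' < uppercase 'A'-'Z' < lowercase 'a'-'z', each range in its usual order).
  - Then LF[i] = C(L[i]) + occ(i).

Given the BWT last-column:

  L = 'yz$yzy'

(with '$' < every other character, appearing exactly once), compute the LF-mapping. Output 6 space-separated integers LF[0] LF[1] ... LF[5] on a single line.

Answer: 1 4 0 2 5 3

Derivation:
Char counts: '$':1, 'y':3, 'z':2
C (first-col start): C('$')=0, C('y')=1, C('z')=4
L[0]='y': occ=0, LF[0]=C('y')+0=1+0=1
L[1]='z': occ=0, LF[1]=C('z')+0=4+0=4
L[2]='$': occ=0, LF[2]=C('$')+0=0+0=0
L[3]='y': occ=1, LF[3]=C('y')+1=1+1=2
L[4]='z': occ=1, LF[4]=C('z')+1=4+1=5
L[5]='y': occ=2, LF[5]=C('y')+2=1+2=3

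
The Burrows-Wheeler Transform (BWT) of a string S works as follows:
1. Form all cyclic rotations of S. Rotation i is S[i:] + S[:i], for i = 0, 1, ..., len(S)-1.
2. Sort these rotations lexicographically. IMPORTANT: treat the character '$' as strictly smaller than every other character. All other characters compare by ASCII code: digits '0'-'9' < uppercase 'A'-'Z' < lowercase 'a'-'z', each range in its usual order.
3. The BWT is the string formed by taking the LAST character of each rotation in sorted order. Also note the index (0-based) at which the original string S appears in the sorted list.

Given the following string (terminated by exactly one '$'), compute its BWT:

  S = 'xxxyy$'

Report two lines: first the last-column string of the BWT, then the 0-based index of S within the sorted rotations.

Answer: y$xxyx
1

Derivation:
All 6 rotations (rotation i = S[i:]+S[:i]):
  rot[0] = xxxyy$
  rot[1] = xxyy$x
  rot[2] = xyy$xx
  rot[3] = yy$xxx
  rot[4] = y$xxxy
  rot[5] = $xxxyy
Sorted (with $ < everything):
  sorted[0] = $xxxyy  (last char: 'y')
  sorted[1] = xxxyy$  (last char: '$')
  sorted[2] = xxyy$x  (last char: 'x')
  sorted[3] = xyy$xx  (last char: 'x')
  sorted[4] = y$xxxy  (last char: 'y')
  sorted[5] = yy$xxx  (last char: 'x')
Last column: y$xxyx
Original string S is at sorted index 1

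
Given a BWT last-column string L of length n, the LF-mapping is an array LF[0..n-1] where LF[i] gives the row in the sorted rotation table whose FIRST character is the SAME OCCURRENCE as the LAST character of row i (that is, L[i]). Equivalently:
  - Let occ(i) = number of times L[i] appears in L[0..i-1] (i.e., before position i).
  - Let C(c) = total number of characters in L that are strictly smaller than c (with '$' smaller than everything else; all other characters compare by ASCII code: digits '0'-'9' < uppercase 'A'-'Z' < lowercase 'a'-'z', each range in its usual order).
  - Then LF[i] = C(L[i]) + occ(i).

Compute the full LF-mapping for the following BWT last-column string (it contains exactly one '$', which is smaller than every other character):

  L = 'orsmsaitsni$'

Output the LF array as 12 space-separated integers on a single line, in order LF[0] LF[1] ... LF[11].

Answer: 6 7 8 4 9 1 2 11 10 5 3 0

Derivation:
Char counts: '$':1, 'a':1, 'i':2, 'm':1, 'n':1, 'o':1, 'r':1, 's':3, 't':1
C (first-col start): C('$')=0, C('a')=1, C('i')=2, C('m')=4, C('n')=5, C('o')=6, C('r')=7, C('s')=8, C('t')=11
L[0]='o': occ=0, LF[0]=C('o')+0=6+0=6
L[1]='r': occ=0, LF[1]=C('r')+0=7+0=7
L[2]='s': occ=0, LF[2]=C('s')+0=8+0=8
L[3]='m': occ=0, LF[3]=C('m')+0=4+0=4
L[4]='s': occ=1, LF[4]=C('s')+1=8+1=9
L[5]='a': occ=0, LF[5]=C('a')+0=1+0=1
L[6]='i': occ=0, LF[6]=C('i')+0=2+0=2
L[7]='t': occ=0, LF[7]=C('t')+0=11+0=11
L[8]='s': occ=2, LF[8]=C('s')+2=8+2=10
L[9]='n': occ=0, LF[9]=C('n')+0=5+0=5
L[10]='i': occ=1, LF[10]=C('i')+1=2+1=3
L[11]='$': occ=0, LF[11]=C('$')+0=0+0=0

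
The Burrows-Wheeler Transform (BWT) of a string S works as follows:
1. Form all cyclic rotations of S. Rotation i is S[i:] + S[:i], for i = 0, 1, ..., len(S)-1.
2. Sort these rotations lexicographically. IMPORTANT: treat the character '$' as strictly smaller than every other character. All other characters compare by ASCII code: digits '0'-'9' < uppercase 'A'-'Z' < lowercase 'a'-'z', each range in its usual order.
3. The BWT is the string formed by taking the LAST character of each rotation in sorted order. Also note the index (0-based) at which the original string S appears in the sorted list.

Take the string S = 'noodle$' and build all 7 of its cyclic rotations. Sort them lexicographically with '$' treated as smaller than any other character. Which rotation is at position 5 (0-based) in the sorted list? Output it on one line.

Answer: odle$no

Derivation:
All 7 rotations (rotation i = S[i:]+S[:i]):
  rot[0] = noodle$
  rot[1] = oodle$n
  rot[2] = odle$no
  rot[3] = dle$noo
  rot[4] = le$nood
  rot[5] = e$noodl
  rot[6] = $noodle
Sorted (with $ < everything):
  sorted[0] = $noodle
  sorted[1] = dle$noo
  sorted[2] = e$noodl
  sorted[3] = le$nood
  sorted[4] = noodle$
  sorted[5] = odle$no
  sorted[6] = oodle$n
sorted[5] = odle$no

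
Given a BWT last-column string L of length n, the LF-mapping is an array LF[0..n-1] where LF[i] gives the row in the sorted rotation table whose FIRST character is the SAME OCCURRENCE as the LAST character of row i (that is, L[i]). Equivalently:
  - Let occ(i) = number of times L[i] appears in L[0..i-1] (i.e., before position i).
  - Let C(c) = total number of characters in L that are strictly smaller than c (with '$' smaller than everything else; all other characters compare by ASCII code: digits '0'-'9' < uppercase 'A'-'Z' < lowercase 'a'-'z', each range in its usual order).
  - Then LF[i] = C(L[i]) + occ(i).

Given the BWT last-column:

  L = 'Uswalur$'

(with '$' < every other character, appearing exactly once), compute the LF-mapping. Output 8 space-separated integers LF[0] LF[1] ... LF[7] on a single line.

Char counts: '$':1, 'U':1, 'a':1, 'l':1, 'r':1, 's':1, 'u':1, 'w':1
C (first-col start): C('$')=0, C('U')=1, C('a')=2, C('l')=3, C('r')=4, C('s')=5, C('u')=6, C('w')=7
L[0]='U': occ=0, LF[0]=C('U')+0=1+0=1
L[1]='s': occ=0, LF[1]=C('s')+0=5+0=5
L[2]='w': occ=0, LF[2]=C('w')+0=7+0=7
L[3]='a': occ=0, LF[3]=C('a')+0=2+0=2
L[4]='l': occ=0, LF[4]=C('l')+0=3+0=3
L[5]='u': occ=0, LF[5]=C('u')+0=6+0=6
L[6]='r': occ=0, LF[6]=C('r')+0=4+0=4
L[7]='$': occ=0, LF[7]=C('$')+0=0+0=0

Answer: 1 5 7 2 3 6 4 0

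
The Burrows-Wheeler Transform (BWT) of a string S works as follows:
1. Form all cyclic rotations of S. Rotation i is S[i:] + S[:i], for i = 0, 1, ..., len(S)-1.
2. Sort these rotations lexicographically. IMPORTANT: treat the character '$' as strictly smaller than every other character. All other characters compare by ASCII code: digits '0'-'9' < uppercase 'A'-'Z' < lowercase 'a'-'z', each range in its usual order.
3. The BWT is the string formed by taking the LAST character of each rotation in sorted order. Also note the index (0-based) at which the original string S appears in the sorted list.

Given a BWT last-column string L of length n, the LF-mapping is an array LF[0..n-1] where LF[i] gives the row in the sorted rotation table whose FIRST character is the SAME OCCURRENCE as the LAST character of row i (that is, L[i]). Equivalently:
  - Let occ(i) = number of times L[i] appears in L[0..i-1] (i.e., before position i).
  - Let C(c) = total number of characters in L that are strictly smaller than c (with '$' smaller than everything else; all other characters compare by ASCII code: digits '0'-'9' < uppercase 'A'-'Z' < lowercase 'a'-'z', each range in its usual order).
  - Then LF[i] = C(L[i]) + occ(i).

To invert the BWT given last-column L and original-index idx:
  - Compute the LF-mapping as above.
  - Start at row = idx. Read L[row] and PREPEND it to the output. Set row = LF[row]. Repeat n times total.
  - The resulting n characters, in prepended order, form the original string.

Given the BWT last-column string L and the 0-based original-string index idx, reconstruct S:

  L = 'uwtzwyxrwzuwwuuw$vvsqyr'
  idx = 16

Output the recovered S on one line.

Answer: wwqyzrzuwuwsytruvwwvxu$

Derivation:
LF mapping: 6 12 5 21 13 19 18 2 14 22 7 15 16 8 9 17 0 10 11 4 1 20 3
Walk LF starting at row 16, prepending L[row]:
  step 1: row=16, L[16]='$', prepend. Next row=LF[16]=0
  step 2: row=0, L[0]='u', prepend. Next row=LF[0]=6
  step 3: row=6, L[6]='x', prepend. Next row=LF[6]=18
  step 4: row=18, L[18]='v', prepend. Next row=LF[18]=11
  step 5: row=11, L[11]='w', prepend. Next row=LF[11]=15
  step 6: row=15, L[15]='w', prepend. Next row=LF[15]=17
  step 7: row=17, L[17]='v', prepend. Next row=LF[17]=10
  step 8: row=10, L[10]='u', prepend. Next row=LF[10]=7
  step 9: row=7, L[7]='r', prepend. Next row=LF[7]=2
  step 10: row=2, L[2]='t', prepend. Next row=LF[2]=5
  step 11: row=5, L[5]='y', prepend. Next row=LF[5]=19
  step 12: row=19, L[19]='s', prepend. Next row=LF[19]=4
  step 13: row=4, L[4]='w', prepend. Next row=LF[4]=13
  step 14: row=13, L[13]='u', prepend. Next row=LF[13]=8
  step 15: row=8, L[8]='w', prepend. Next row=LF[8]=14
  step 16: row=14, L[14]='u', prepend. Next row=LF[14]=9
  step 17: row=9, L[9]='z', prepend. Next row=LF[9]=22
  step 18: row=22, L[22]='r', prepend. Next row=LF[22]=3
  step 19: row=3, L[3]='z', prepend. Next row=LF[3]=21
  step 20: row=21, L[21]='y', prepend. Next row=LF[21]=20
  step 21: row=20, L[20]='q', prepend. Next row=LF[20]=1
  step 22: row=1, L[1]='w', prepend. Next row=LF[1]=12
  step 23: row=12, L[12]='w', prepend. Next row=LF[12]=16
Reversed output: wwqyzrzuwuwsytruvwwvxu$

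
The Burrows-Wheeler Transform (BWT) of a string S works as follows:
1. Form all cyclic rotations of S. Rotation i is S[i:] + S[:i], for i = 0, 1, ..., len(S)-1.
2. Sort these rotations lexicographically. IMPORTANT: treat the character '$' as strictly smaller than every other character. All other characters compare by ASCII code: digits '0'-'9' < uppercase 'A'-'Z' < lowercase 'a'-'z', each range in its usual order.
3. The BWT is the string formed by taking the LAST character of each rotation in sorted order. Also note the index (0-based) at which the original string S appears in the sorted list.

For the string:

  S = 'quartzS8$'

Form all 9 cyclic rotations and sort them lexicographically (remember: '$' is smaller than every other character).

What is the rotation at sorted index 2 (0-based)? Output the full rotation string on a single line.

All 9 rotations (rotation i = S[i:]+S[:i]):
  rot[0] = quartzS8$
  rot[1] = uartzS8$q
  rot[2] = artzS8$qu
  rot[3] = rtzS8$qua
  rot[4] = tzS8$quar
  rot[5] = zS8$quart
  rot[6] = S8$quartz
  rot[7] = 8$quartzS
  rot[8] = $quartzS8
Sorted (with $ < everything):
  sorted[0] = $quartzS8
  sorted[1] = 8$quartzS
  sorted[2] = S8$quartz
  sorted[3] = artzS8$qu
  sorted[4] = quartzS8$
  sorted[5] = rtzS8$qua
  sorted[6] = tzS8$quar
  sorted[7] = uartzS8$q
  sorted[8] = zS8$quart
sorted[2] = S8$quartz

Answer: S8$quartz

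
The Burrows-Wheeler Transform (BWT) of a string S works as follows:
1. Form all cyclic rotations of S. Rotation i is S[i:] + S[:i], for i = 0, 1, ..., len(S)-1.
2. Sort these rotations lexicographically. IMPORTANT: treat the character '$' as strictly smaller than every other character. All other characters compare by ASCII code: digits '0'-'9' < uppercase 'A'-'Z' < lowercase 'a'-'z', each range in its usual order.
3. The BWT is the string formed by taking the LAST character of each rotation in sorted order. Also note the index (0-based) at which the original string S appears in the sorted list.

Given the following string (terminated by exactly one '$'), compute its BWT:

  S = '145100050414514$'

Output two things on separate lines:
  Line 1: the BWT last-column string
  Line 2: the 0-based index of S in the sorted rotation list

All 16 rotations (rotation i = S[i:]+S[:i]):
  rot[0] = 145100050414514$
  rot[1] = 45100050414514$1
  rot[2] = 5100050414514$14
  rot[3] = 100050414514$145
  rot[4] = 00050414514$1451
  rot[5] = 0050414514$14510
  rot[6] = 050414514$145100
  rot[7] = 50414514$1451000
  rot[8] = 0414514$14510005
  rot[9] = 414514$145100050
  rot[10] = 14514$1451000504
  rot[11] = 4514$14510005041
  rot[12] = 514$145100050414
  rot[13] = 14$1451000504145
  rot[14] = 4$14510005041451
  rot[15] = $145100050414514
Sorted (with $ < everything):
  sorted[0] = $145100050414514  (last char: '4')
  sorted[1] = 00050414514$1451  (last char: '1')
  sorted[2] = 0050414514$14510  (last char: '0')
  sorted[3] = 0414514$14510005  (last char: '5')
  sorted[4] = 050414514$145100  (last char: '0')
  sorted[5] = 100050414514$145  (last char: '5')
  sorted[6] = 14$1451000504145  (last char: '5')
  sorted[7] = 145100050414514$  (last char: '$')
  sorted[8] = 14514$1451000504  (last char: '4')
  sorted[9] = 4$14510005041451  (last char: '1')
  sorted[10] = 414514$145100050  (last char: '0')
  sorted[11] = 45100050414514$1  (last char: '1')
  sorted[12] = 4514$14510005041  (last char: '1')
  sorted[13] = 50414514$1451000  (last char: '0')
  sorted[14] = 5100050414514$14  (last char: '4')
  sorted[15] = 514$145100050414  (last char: '4')
Last column: 4105055$41011044
Original string S is at sorted index 7

Answer: 4105055$41011044
7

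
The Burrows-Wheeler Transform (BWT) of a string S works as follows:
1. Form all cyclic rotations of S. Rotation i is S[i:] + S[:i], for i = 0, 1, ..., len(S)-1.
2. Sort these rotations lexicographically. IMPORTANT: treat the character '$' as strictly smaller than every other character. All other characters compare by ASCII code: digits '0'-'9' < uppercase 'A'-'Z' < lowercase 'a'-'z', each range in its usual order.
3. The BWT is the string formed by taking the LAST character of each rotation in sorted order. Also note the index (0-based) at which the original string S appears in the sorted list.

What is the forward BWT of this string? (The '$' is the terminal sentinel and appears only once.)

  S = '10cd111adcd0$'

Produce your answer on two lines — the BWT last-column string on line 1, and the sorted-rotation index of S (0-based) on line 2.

Answer: 0d1$d111d0cca
3

Derivation:
All 13 rotations (rotation i = S[i:]+S[:i]):
  rot[0] = 10cd111adcd0$
  rot[1] = 0cd111adcd0$1
  rot[2] = cd111adcd0$10
  rot[3] = d111adcd0$10c
  rot[4] = 111adcd0$10cd
  rot[5] = 11adcd0$10cd1
  rot[6] = 1adcd0$10cd11
  rot[7] = adcd0$10cd111
  rot[8] = dcd0$10cd111a
  rot[9] = cd0$10cd111ad
  rot[10] = d0$10cd111adc
  rot[11] = 0$10cd111adcd
  rot[12] = $10cd111adcd0
Sorted (with $ < everything):
  sorted[0] = $10cd111adcd0  (last char: '0')
  sorted[1] = 0$10cd111adcd  (last char: 'd')
  sorted[2] = 0cd111adcd0$1  (last char: '1')
  sorted[3] = 10cd111adcd0$  (last char: '$')
  sorted[4] = 111adcd0$10cd  (last char: 'd')
  sorted[5] = 11adcd0$10cd1  (last char: '1')
  sorted[6] = 1adcd0$10cd11  (last char: '1')
  sorted[7] = adcd0$10cd111  (last char: '1')
  sorted[8] = cd0$10cd111ad  (last char: 'd')
  sorted[9] = cd111adcd0$10  (last char: '0')
  sorted[10] = d0$10cd111adc  (last char: 'c')
  sorted[11] = d111adcd0$10c  (last char: 'c')
  sorted[12] = dcd0$10cd111a  (last char: 'a')
Last column: 0d1$d111d0cca
Original string S is at sorted index 3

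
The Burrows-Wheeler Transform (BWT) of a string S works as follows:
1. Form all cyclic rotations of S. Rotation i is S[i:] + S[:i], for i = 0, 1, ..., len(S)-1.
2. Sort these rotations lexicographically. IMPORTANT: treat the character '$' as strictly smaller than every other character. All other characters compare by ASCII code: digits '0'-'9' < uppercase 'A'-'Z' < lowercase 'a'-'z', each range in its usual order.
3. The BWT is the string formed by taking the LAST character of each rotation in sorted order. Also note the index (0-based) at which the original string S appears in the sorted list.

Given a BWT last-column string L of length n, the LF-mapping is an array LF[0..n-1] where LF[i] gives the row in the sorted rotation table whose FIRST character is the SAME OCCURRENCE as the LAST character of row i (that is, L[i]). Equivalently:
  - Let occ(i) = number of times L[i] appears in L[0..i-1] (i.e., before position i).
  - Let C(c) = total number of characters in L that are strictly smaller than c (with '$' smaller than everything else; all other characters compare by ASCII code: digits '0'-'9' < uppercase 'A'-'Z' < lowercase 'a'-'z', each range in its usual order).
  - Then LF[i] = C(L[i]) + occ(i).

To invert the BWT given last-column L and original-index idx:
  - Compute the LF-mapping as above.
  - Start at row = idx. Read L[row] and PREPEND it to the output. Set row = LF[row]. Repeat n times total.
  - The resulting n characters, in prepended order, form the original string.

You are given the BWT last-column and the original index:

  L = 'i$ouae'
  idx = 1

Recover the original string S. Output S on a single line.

Answer: aoeui$

Derivation:
LF mapping: 3 0 4 5 1 2
Walk LF starting at row 1, prepending L[row]:
  step 1: row=1, L[1]='$', prepend. Next row=LF[1]=0
  step 2: row=0, L[0]='i', prepend. Next row=LF[0]=3
  step 3: row=3, L[3]='u', prepend. Next row=LF[3]=5
  step 4: row=5, L[5]='e', prepend. Next row=LF[5]=2
  step 5: row=2, L[2]='o', prepend. Next row=LF[2]=4
  step 6: row=4, L[4]='a', prepend. Next row=LF[4]=1
Reversed output: aoeui$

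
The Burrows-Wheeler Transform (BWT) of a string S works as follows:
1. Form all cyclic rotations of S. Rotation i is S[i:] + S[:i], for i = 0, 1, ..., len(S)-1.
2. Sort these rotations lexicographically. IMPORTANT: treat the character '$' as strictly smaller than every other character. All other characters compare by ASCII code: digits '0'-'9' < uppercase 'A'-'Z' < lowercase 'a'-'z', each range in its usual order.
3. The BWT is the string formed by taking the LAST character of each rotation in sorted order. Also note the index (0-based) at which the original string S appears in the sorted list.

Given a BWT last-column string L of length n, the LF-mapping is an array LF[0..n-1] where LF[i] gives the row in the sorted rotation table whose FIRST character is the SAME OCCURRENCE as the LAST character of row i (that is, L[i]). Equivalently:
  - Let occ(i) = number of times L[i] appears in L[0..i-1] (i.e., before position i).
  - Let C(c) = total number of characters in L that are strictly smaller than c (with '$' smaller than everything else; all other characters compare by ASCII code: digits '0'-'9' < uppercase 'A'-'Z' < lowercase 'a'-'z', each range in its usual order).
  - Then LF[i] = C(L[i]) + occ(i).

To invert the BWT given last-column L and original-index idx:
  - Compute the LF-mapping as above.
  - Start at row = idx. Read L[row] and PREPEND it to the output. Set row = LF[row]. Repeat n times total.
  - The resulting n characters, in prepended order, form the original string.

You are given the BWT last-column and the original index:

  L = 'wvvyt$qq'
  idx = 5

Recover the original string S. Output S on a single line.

LF mapping: 6 4 5 7 3 0 1 2
Walk LF starting at row 5, prepending L[row]:
  step 1: row=5, L[5]='$', prepend. Next row=LF[5]=0
  step 2: row=0, L[0]='w', prepend. Next row=LF[0]=6
  step 3: row=6, L[6]='q', prepend. Next row=LF[6]=1
  step 4: row=1, L[1]='v', prepend. Next row=LF[1]=4
  step 5: row=4, L[4]='t', prepend. Next row=LF[4]=3
  step 6: row=3, L[3]='y', prepend. Next row=LF[3]=7
  step 7: row=7, L[7]='q', prepend. Next row=LF[7]=2
  step 8: row=2, L[2]='v', prepend. Next row=LF[2]=5
Reversed output: vqytvqw$

Answer: vqytvqw$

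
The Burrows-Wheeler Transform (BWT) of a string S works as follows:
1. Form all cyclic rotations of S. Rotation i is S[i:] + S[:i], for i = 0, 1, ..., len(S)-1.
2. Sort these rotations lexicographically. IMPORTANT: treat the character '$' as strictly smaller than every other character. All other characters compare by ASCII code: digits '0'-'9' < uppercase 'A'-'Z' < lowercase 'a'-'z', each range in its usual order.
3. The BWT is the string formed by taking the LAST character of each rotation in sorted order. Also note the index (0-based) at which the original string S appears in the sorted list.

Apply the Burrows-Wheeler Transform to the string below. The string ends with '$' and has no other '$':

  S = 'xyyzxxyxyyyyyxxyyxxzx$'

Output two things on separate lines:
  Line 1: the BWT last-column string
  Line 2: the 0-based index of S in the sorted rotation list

Answer: xzzyyxxy$xyyxyxyyxxyxy
8

Derivation:
All 22 rotations (rotation i = S[i:]+S[:i]):
  rot[0] = xyyzxxyxyyyyyxxyyxxzx$
  rot[1] = yyzxxyxyyyyyxxyyxxzx$x
  rot[2] = yzxxyxyyyyyxxyyxxzx$xy
  rot[3] = zxxyxyyyyyxxyyxxzx$xyy
  rot[4] = xxyxyyyyyxxyyxxzx$xyyz
  rot[5] = xyxyyyyyxxyyxxzx$xyyzx
  rot[6] = yxyyyyyxxyyxxzx$xyyzxx
  rot[7] = xyyyyyxxyyxxzx$xyyzxxy
  rot[8] = yyyyyxxyyxxzx$xyyzxxyx
  rot[9] = yyyyxxyyxxzx$xyyzxxyxy
  rot[10] = yyyxxyyxxzx$xyyzxxyxyy
  rot[11] = yyxxyyxxzx$xyyzxxyxyyy
  rot[12] = yxxyyxxzx$xyyzxxyxyyyy
  rot[13] = xxyyxxzx$xyyzxxyxyyyyy
  rot[14] = xyyxxzx$xyyzxxyxyyyyyx
  rot[15] = yyxxzx$xyyzxxyxyyyyyxx
  rot[16] = yxxzx$xyyzxxyxyyyyyxxy
  rot[17] = xxzx$xyyzxxyxyyyyyxxyy
  rot[18] = xzx$xyyzxxyxyyyyyxxyyx
  rot[19] = zx$xyyzxxyxyyyyyxxyyxx
  rot[20] = x$xyyzxxyxyyyyyxxyyxxz
  rot[21] = $xyyzxxyxyyyyyxxyyxxzx
Sorted (with $ < everything):
  sorted[0] = $xyyzxxyxyyyyyxxyyxxzx  (last char: 'x')
  sorted[1] = x$xyyzxxyxyyyyyxxyyxxz  (last char: 'z')
  sorted[2] = xxyxyyyyyxxyyxxzx$xyyz  (last char: 'z')
  sorted[3] = xxyyxxzx$xyyzxxyxyyyyy  (last char: 'y')
  sorted[4] = xxzx$xyyzxxyxyyyyyxxyy  (last char: 'y')
  sorted[5] = xyxyyyyyxxyyxxzx$xyyzx  (last char: 'x')
  sorted[6] = xyyxxzx$xyyzxxyxyyyyyx  (last char: 'x')
  sorted[7] = xyyyyyxxyyxxzx$xyyzxxy  (last char: 'y')
  sorted[8] = xyyzxxyxyyyyyxxyyxxzx$  (last char: '$')
  sorted[9] = xzx$xyyzxxyxyyyyyxxyyx  (last char: 'x')
  sorted[10] = yxxyyxxzx$xyyzxxyxyyyy  (last char: 'y')
  sorted[11] = yxxzx$xyyzxxyxyyyyyxxy  (last char: 'y')
  sorted[12] = yxyyyyyxxyyxxzx$xyyzxx  (last char: 'x')
  sorted[13] = yyxxyyxxzx$xyyzxxyxyyy  (last char: 'y')
  sorted[14] = yyxxzx$xyyzxxyxyyyyyxx  (last char: 'x')
  sorted[15] = yyyxxyyxxzx$xyyzxxyxyy  (last char: 'y')
  sorted[16] = yyyyxxyyxxzx$xyyzxxyxy  (last char: 'y')
  sorted[17] = yyyyyxxyyxxzx$xyyzxxyx  (last char: 'x')
  sorted[18] = yyzxxyxyyyyyxxyyxxzx$x  (last char: 'x')
  sorted[19] = yzxxyxyyyyyxxyyxxzx$xy  (last char: 'y')
  sorted[20] = zx$xyyzxxyxyyyyyxxyyxx  (last char: 'x')
  sorted[21] = zxxyxyyyyyxxyyxxzx$xyy  (last char: 'y')
Last column: xzzyyxxy$xyyxyxyyxxyxy
Original string S is at sorted index 8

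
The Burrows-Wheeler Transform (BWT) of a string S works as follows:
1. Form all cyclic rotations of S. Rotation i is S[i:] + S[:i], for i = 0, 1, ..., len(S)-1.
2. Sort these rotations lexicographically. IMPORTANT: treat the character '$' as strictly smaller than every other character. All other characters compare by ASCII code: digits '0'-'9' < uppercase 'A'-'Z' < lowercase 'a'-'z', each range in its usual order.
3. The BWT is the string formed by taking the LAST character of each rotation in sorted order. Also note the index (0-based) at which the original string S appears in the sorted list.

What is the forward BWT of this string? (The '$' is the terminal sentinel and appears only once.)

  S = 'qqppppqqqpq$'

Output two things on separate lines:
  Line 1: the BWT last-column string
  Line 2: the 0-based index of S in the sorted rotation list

All 12 rotations (rotation i = S[i:]+S[:i]):
  rot[0] = qqppppqqqpq$
  rot[1] = qppppqqqpq$q
  rot[2] = ppppqqqpq$qq
  rot[3] = pppqqqpq$qqp
  rot[4] = ppqqqpq$qqpp
  rot[5] = pqqqpq$qqppp
  rot[6] = qqqpq$qqpppp
  rot[7] = qqpq$qqppppq
  rot[8] = qpq$qqppppqq
  rot[9] = pq$qqppppqqq
  rot[10] = q$qqppppqqqp
  rot[11] = $qqppppqqqpq
Sorted (with $ < everything):
  sorted[0] = $qqppppqqqpq  (last char: 'q')
  sorted[1] = ppppqqqpq$qq  (last char: 'q')
  sorted[2] = pppqqqpq$qqp  (last char: 'p')
  sorted[3] = ppqqqpq$qqpp  (last char: 'p')
  sorted[4] = pq$qqppppqqq  (last char: 'q')
  sorted[5] = pqqqpq$qqppp  (last char: 'p')
  sorted[6] = q$qqppppqqqp  (last char: 'p')
  sorted[7] = qppppqqqpq$q  (last char: 'q')
  sorted[8] = qpq$qqppppqq  (last char: 'q')
  sorted[9] = qqppppqqqpq$  (last char: '$')
  sorted[10] = qqpq$qqppppq  (last char: 'q')
  sorted[11] = qqqpq$qqpppp  (last char: 'p')
Last column: qqppqppqq$qp
Original string S is at sorted index 9

Answer: qqppqppqq$qp
9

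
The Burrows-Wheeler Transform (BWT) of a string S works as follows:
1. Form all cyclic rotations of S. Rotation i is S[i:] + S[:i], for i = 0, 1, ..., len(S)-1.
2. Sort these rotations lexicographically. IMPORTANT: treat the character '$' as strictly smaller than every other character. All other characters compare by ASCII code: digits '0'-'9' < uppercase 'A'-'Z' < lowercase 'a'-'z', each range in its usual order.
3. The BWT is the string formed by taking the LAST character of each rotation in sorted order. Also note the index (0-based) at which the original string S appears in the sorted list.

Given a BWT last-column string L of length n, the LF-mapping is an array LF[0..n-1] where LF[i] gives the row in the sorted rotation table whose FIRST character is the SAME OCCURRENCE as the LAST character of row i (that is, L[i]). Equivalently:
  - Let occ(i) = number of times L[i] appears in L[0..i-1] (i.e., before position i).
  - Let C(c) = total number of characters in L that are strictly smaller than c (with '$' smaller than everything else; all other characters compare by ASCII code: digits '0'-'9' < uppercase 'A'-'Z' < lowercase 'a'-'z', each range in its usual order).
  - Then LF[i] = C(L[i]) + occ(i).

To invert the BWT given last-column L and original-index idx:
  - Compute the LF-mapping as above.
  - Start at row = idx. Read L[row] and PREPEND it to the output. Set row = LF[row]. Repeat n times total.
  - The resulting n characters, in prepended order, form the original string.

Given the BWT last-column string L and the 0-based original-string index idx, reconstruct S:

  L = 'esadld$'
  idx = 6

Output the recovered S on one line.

Answer: saddle$

Derivation:
LF mapping: 4 6 1 2 5 3 0
Walk LF starting at row 6, prepending L[row]:
  step 1: row=6, L[6]='$', prepend. Next row=LF[6]=0
  step 2: row=0, L[0]='e', prepend. Next row=LF[0]=4
  step 3: row=4, L[4]='l', prepend. Next row=LF[4]=5
  step 4: row=5, L[5]='d', prepend. Next row=LF[5]=3
  step 5: row=3, L[3]='d', prepend. Next row=LF[3]=2
  step 6: row=2, L[2]='a', prepend. Next row=LF[2]=1
  step 7: row=1, L[1]='s', prepend. Next row=LF[1]=6
Reversed output: saddle$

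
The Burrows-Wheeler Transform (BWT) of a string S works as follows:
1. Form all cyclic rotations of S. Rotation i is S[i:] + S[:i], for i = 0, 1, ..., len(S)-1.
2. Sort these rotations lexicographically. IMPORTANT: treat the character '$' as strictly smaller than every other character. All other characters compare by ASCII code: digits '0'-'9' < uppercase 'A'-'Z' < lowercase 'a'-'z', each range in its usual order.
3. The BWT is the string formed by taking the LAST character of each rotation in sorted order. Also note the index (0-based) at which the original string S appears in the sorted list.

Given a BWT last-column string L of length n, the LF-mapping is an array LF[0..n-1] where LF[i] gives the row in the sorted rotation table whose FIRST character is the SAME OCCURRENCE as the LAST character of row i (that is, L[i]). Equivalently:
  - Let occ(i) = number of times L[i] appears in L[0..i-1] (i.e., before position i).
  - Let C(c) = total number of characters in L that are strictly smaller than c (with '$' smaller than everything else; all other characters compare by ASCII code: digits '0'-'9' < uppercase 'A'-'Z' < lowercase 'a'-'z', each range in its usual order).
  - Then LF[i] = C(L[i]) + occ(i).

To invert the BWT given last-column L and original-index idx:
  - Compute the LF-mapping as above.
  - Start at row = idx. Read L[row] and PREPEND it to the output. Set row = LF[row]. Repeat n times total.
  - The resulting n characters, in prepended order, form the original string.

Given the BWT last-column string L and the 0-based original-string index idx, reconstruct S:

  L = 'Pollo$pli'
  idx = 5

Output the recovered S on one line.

LF mapping: 1 6 3 4 7 0 8 5 2
Walk LF starting at row 5, prepending L[row]:
  step 1: row=5, L[5]='$', prepend. Next row=LF[5]=0
  step 2: row=0, L[0]='P', prepend. Next row=LF[0]=1
  step 3: row=1, L[1]='o', prepend. Next row=LF[1]=6
  step 4: row=6, L[6]='p', prepend. Next row=LF[6]=8
  step 5: row=8, L[8]='i', prepend. Next row=LF[8]=2
  step 6: row=2, L[2]='l', prepend. Next row=LF[2]=3
  step 7: row=3, L[3]='l', prepend. Next row=LF[3]=4
  step 8: row=4, L[4]='o', prepend. Next row=LF[4]=7
  step 9: row=7, L[7]='l', prepend. Next row=LF[7]=5
Reversed output: lollipoP$

Answer: lollipoP$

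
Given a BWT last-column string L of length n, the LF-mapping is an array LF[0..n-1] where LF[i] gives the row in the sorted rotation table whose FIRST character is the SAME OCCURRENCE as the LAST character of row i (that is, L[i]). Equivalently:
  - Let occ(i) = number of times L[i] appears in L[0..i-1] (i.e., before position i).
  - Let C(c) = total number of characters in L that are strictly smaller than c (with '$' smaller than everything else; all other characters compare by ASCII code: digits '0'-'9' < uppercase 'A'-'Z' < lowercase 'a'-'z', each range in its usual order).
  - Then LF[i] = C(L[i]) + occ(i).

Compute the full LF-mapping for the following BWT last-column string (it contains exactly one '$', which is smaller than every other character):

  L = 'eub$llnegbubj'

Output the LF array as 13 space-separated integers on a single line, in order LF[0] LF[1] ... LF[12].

Answer: 4 11 1 0 8 9 10 5 6 2 12 3 7

Derivation:
Char counts: '$':1, 'b':3, 'e':2, 'g':1, 'j':1, 'l':2, 'n':1, 'u':2
C (first-col start): C('$')=0, C('b')=1, C('e')=4, C('g')=6, C('j')=7, C('l')=8, C('n')=10, C('u')=11
L[0]='e': occ=0, LF[0]=C('e')+0=4+0=4
L[1]='u': occ=0, LF[1]=C('u')+0=11+0=11
L[2]='b': occ=0, LF[2]=C('b')+0=1+0=1
L[3]='$': occ=0, LF[3]=C('$')+0=0+0=0
L[4]='l': occ=0, LF[4]=C('l')+0=8+0=8
L[5]='l': occ=1, LF[5]=C('l')+1=8+1=9
L[6]='n': occ=0, LF[6]=C('n')+0=10+0=10
L[7]='e': occ=1, LF[7]=C('e')+1=4+1=5
L[8]='g': occ=0, LF[8]=C('g')+0=6+0=6
L[9]='b': occ=1, LF[9]=C('b')+1=1+1=2
L[10]='u': occ=1, LF[10]=C('u')+1=11+1=12
L[11]='b': occ=2, LF[11]=C('b')+2=1+2=3
L[12]='j': occ=0, LF[12]=C('j')+0=7+0=7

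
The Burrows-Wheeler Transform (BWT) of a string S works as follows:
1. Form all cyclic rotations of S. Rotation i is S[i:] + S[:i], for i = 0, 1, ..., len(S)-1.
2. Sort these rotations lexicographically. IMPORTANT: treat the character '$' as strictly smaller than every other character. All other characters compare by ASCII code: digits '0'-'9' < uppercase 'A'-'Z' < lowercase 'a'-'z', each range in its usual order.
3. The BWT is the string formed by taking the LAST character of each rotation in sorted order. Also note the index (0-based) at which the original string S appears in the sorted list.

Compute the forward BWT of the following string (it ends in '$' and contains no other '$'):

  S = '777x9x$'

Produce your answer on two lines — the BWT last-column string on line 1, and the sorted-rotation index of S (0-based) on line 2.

All 7 rotations (rotation i = S[i:]+S[:i]):
  rot[0] = 777x9x$
  rot[1] = 77x9x$7
  rot[2] = 7x9x$77
  rot[3] = x9x$777
  rot[4] = 9x$777x
  rot[5] = x$777x9
  rot[6] = $777x9x
Sorted (with $ < everything):
  sorted[0] = $777x9x  (last char: 'x')
  sorted[1] = 777x9x$  (last char: '$')
  sorted[2] = 77x9x$7  (last char: '7')
  sorted[3] = 7x9x$77  (last char: '7')
  sorted[4] = 9x$777x  (last char: 'x')
  sorted[5] = x$777x9  (last char: '9')
  sorted[6] = x9x$777  (last char: '7')
Last column: x$77x97
Original string S is at sorted index 1

Answer: x$77x97
1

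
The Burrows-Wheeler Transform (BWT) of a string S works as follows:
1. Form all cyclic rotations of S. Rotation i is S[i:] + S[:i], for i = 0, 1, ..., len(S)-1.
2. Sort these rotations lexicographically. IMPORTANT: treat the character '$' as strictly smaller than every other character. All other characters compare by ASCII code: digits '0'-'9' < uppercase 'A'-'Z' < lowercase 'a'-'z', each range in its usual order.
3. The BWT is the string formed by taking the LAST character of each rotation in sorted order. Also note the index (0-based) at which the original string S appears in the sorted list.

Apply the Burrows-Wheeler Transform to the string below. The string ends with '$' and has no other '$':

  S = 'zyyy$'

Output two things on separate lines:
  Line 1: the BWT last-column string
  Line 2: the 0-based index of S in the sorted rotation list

Answer: yyyz$
4

Derivation:
All 5 rotations (rotation i = S[i:]+S[:i]):
  rot[0] = zyyy$
  rot[1] = yyy$z
  rot[2] = yy$zy
  rot[3] = y$zyy
  rot[4] = $zyyy
Sorted (with $ < everything):
  sorted[0] = $zyyy  (last char: 'y')
  sorted[1] = y$zyy  (last char: 'y')
  sorted[2] = yy$zy  (last char: 'y')
  sorted[3] = yyy$z  (last char: 'z')
  sorted[4] = zyyy$  (last char: '$')
Last column: yyyz$
Original string S is at sorted index 4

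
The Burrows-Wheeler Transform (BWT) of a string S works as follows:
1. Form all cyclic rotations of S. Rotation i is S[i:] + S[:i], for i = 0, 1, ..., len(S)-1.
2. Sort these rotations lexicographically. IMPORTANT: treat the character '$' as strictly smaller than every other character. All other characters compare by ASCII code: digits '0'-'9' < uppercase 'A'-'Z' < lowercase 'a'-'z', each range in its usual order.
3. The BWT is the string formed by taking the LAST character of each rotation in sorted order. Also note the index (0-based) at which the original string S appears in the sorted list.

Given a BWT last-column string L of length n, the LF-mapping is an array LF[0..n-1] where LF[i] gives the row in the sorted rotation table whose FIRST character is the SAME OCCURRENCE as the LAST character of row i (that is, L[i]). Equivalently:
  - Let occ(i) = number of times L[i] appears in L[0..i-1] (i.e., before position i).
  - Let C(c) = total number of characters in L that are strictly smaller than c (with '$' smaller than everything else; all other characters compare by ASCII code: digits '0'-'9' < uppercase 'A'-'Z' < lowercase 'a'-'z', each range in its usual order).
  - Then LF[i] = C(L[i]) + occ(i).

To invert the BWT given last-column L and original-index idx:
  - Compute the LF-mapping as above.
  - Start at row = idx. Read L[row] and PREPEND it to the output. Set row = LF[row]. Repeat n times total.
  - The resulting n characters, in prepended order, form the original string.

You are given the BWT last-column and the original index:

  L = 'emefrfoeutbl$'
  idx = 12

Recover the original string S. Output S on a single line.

LF mapping: 2 8 3 5 10 6 9 4 12 11 1 7 0
Walk LF starting at row 12, prepending L[row]:
  step 1: row=12, L[12]='$', prepend. Next row=LF[12]=0
  step 2: row=0, L[0]='e', prepend. Next row=LF[0]=2
  step 3: row=2, L[2]='e', prepend. Next row=LF[2]=3
  step 4: row=3, L[3]='f', prepend. Next row=LF[3]=5
  step 5: row=5, L[5]='f', prepend. Next row=LF[5]=6
  step 6: row=6, L[6]='o', prepend. Next row=LF[6]=9
  step 7: row=9, L[9]='t', prepend. Next row=LF[9]=11
  step 8: row=11, L[11]='l', prepend. Next row=LF[11]=7
  step 9: row=7, L[7]='e', prepend. Next row=LF[7]=4
  step 10: row=4, L[4]='r', prepend. Next row=LF[4]=10
  step 11: row=10, L[10]='b', prepend. Next row=LF[10]=1
  step 12: row=1, L[1]='m', prepend. Next row=LF[1]=8
  step 13: row=8, L[8]='u', prepend. Next row=LF[8]=12
Reversed output: umbreltoffee$

Answer: umbreltoffee$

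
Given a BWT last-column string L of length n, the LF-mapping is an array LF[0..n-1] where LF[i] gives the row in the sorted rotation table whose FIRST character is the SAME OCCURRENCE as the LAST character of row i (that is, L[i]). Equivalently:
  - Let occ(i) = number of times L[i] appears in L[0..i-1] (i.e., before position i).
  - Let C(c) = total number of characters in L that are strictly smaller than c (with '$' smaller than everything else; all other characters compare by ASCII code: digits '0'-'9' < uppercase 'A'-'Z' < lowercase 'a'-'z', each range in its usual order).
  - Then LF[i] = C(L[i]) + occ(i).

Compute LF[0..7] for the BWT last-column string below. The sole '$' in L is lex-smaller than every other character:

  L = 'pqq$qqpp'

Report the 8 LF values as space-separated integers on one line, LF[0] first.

Answer: 1 4 5 0 6 7 2 3

Derivation:
Char counts: '$':1, 'p':3, 'q':4
C (first-col start): C('$')=0, C('p')=1, C('q')=4
L[0]='p': occ=0, LF[0]=C('p')+0=1+0=1
L[1]='q': occ=0, LF[1]=C('q')+0=4+0=4
L[2]='q': occ=1, LF[2]=C('q')+1=4+1=5
L[3]='$': occ=0, LF[3]=C('$')+0=0+0=0
L[4]='q': occ=2, LF[4]=C('q')+2=4+2=6
L[5]='q': occ=3, LF[5]=C('q')+3=4+3=7
L[6]='p': occ=1, LF[6]=C('p')+1=1+1=2
L[7]='p': occ=2, LF[7]=C('p')+2=1+2=3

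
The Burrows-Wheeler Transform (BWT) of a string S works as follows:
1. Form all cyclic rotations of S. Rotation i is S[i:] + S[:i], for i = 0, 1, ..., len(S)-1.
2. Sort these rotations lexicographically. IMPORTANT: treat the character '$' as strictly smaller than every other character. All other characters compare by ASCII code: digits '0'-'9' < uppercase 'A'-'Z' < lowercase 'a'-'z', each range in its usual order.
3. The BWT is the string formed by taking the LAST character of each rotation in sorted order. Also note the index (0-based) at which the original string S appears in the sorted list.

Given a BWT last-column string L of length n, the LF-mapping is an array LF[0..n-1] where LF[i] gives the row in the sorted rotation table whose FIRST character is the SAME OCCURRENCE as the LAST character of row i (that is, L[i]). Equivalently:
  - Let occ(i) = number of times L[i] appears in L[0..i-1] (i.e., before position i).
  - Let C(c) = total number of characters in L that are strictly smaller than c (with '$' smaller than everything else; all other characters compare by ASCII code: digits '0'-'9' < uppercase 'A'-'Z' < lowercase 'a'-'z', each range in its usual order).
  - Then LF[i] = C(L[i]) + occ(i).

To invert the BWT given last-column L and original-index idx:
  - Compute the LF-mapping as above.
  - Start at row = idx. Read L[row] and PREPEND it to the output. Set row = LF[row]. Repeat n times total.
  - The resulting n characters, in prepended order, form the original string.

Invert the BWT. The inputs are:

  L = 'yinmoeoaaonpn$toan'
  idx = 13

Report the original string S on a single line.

Answer: onomatopoeiananny$

Derivation:
LF mapping: 17 5 7 6 11 4 12 1 2 13 8 15 9 0 16 14 3 10
Walk LF starting at row 13, prepending L[row]:
  step 1: row=13, L[13]='$', prepend. Next row=LF[13]=0
  step 2: row=0, L[0]='y', prepend. Next row=LF[0]=17
  step 3: row=17, L[17]='n', prepend. Next row=LF[17]=10
  step 4: row=10, L[10]='n', prepend. Next row=LF[10]=8
  step 5: row=8, L[8]='a', prepend. Next row=LF[8]=2
  step 6: row=2, L[2]='n', prepend. Next row=LF[2]=7
  step 7: row=7, L[7]='a', prepend. Next row=LF[7]=1
  step 8: row=1, L[1]='i', prepend. Next row=LF[1]=5
  step 9: row=5, L[5]='e', prepend. Next row=LF[5]=4
  step 10: row=4, L[4]='o', prepend. Next row=LF[4]=11
  step 11: row=11, L[11]='p', prepend. Next row=LF[11]=15
  step 12: row=15, L[15]='o', prepend. Next row=LF[15]=14
  step 13: row=14, L[14]='t', prepend. Next row=LF[14]=16
  step 14: row=16, L[16]='a', prepend. Next row=LF[16]=3
  step 15: row=3, L[3]='m', prepend. Next row=LF[3]=6
  step 16: row=6, L[6]='o', prepend. Next row=LF[6]=12
  step 17: row=12, L[12]='n', prepend. Next row=LF[12]=9
  step 18: row=9, L[9]='o', prepend. Next row=LF[9]=13
Reversed output: onomatopoeiananny$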